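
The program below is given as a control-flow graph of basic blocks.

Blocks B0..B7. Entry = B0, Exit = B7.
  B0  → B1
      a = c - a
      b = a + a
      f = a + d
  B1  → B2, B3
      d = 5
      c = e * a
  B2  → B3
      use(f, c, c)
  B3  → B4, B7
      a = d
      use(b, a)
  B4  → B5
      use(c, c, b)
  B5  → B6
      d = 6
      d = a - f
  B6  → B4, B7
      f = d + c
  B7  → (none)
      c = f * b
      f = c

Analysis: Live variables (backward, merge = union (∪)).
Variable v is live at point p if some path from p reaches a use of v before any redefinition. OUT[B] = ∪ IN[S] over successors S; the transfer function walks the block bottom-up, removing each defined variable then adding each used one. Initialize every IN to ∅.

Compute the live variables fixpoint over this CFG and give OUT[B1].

Per-block solution:
  B0: | IN={a, c, d, e} | OUT={a, b, e, f}
  B1: | IN={a, b, e, f} | OUT={b, c, d, f}
  B2: | IN={b, c, d, f} | OUT={b, c, d, f}
  B3: | IN={b, c, d, f} | OUT={a, b, c, f}
  B4: | IN={a, b, c, f} | OUT={a, b, c, f}
  B5: | IN={a, b, c, f} | OUT={a, b, c, d}
  B6: | IN={a, b, c, d} | OUT={a, b, c, f}
  B7: | IN={b, f} | OUT={}

Merge at B1: OUT[B1] = IN[B2] ⊔ IN[B3] = {b, c, d, f}

Answer: {b, c, d, f}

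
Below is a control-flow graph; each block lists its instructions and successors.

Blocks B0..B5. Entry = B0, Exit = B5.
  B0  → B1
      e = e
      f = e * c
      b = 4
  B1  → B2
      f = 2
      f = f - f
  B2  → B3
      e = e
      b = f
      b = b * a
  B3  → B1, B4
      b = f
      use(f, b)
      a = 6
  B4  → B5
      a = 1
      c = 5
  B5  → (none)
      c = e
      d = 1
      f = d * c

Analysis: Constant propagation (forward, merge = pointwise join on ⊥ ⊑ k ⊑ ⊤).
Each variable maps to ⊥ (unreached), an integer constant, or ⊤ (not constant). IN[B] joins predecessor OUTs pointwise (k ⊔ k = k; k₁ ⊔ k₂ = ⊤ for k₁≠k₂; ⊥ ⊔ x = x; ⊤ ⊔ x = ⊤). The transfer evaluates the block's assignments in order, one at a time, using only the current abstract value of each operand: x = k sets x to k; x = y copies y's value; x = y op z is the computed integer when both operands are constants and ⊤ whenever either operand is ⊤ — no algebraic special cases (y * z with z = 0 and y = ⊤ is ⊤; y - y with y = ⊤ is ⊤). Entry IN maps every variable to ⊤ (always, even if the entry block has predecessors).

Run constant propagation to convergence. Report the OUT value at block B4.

Answer: {a: 1, b: 0, c: 5, d: ⊤, e: ⊤, f: 0}

Trace:
Converged values:
  B0:   IN=(all ⊤)   OUT={b:4; rest ⊤}
  B1:   IN=(all ⊤)   OUT={f:0; rest ⊤}
  B2:   IN={f:0; rest ⊤}   OUT={f:0; rest ⊤}
  B3:   IN={f:0; rest ⊤}   OUT={a:6, b:0, f:0; rest ⊤}
  B4:   IN={a:6, b:0, f:0; rest ⊤}   OUT={a:1, b:0, c:5, f:0; rest ⊤}
  B5:   IN={a:1, b:0, c:5, f:0; rest ⊤}   OUT={a:1, b:0, d:1; rest ⊤}

Merge at B4: IN[B4] = OUT[B3] = {a: 6, b: 0, c: ⊤, d: ⊤, e: ⊤, f: 0}
Applying B4's transfer function to that IN value gives OUT[B4] (row B4 above).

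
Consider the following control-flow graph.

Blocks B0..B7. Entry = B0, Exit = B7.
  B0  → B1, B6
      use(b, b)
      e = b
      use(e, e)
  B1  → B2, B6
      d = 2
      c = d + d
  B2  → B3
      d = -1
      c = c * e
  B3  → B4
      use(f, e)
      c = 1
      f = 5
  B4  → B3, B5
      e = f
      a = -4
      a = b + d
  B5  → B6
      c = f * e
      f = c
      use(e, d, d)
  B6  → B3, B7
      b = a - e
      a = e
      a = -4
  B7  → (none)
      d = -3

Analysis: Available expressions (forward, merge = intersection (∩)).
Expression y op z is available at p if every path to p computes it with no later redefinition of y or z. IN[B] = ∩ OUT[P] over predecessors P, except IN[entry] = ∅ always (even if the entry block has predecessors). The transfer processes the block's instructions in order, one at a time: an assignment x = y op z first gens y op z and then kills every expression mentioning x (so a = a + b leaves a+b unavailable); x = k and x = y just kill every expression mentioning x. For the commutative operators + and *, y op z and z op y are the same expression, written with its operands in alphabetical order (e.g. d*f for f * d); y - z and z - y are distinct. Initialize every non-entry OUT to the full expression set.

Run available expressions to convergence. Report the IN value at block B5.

Answer: {b+d}

Trace:
Fixpoint table:
  B0:   IN={}   OUT={}
  B1:   IN={}   OUT={d+d}
  B2:   IN={d+d}   OUT={}
  B3:   IN={}   OUT={}
  B4:   IN={}   OUT={b+d}
  B5:   IN={b+d}   OUT={b+d}
  B6:   IN={}   OUT={}
  B7:   IN={}   OUT={}

Merge at B5: IN[B5] = OUT[B4] = {b+d}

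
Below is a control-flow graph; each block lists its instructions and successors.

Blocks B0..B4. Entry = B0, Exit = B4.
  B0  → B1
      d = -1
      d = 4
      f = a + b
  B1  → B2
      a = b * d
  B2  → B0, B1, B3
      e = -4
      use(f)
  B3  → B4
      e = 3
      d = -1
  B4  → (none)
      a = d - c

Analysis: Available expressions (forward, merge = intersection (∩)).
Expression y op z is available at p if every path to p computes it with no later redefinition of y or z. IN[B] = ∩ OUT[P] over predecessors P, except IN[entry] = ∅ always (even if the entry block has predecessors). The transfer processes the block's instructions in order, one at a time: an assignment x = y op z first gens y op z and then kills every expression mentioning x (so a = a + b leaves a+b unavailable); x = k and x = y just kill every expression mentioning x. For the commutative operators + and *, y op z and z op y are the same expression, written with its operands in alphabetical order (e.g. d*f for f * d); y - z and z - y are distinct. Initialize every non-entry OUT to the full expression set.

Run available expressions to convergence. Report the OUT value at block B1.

Converged values:
  B0:  IN={}  OUT={a+b}
  B1:  IN={}  OUT={b*d}
  B2:  IN={b*d}  OUT={b*d}
  B3:  IN={b*d}  OUT={}
  B4:  IN={}  OUT={d-c}

Merge at B1: IN[B1] = OUT[B0] ∩ OUT[B2] = {}
Applying B1's transfer function to that IN value gives OUT[B1] (row B1 above).

Answer: {b*d}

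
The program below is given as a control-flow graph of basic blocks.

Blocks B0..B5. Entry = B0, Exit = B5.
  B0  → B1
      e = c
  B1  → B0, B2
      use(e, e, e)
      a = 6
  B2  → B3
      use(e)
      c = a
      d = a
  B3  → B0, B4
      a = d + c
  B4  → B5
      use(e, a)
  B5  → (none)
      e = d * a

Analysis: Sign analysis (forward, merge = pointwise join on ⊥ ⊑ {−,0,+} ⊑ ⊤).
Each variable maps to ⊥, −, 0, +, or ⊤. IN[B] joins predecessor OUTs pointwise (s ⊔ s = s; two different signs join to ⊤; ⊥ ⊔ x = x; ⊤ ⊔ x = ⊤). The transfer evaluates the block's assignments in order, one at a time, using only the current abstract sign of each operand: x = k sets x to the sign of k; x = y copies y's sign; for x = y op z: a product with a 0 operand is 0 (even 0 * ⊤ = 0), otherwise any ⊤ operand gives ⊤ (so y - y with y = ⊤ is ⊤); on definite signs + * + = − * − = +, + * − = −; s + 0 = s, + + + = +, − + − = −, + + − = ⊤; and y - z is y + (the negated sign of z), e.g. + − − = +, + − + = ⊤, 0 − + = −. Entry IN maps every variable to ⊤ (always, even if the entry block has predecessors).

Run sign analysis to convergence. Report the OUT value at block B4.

Converged values:
  B0:  IN=(all ⊤)  OUT=(all ⊤)
  B1:  IN=(all ⊤)  OUT={a:+; rest ⊤}
  B2:  IN={a:+; rest ⊤}  OUT={a:+, c:+, d:+; rest ⊤}
  B3:  IN={a:+, c:+, d:+; rest ⊤}  OUT={a:+, c:+, d:+; rest ⊤}
  B4:  IN={a:+, c:+, d:+; rest ⊤}  OUT={a:+, c:+, d:+; rest ⊤}
  B5:  IN={a:+, c:+, d:+; rest ⊤}  OUT={a:+, c:+, d:+, e:+; rest ⊤}

Merge at B4: IN[B4] = OUT[B3] = {a: +, b: ⊤, c: +, d: +, e: ⊤, f: ⊤}
Applying B4's transfer function to that IN value gives OUT[B4] (row B4 above).

Answer: {a: +, b: ⊤, c: +, d: +, e: ⊤, f: ⊤}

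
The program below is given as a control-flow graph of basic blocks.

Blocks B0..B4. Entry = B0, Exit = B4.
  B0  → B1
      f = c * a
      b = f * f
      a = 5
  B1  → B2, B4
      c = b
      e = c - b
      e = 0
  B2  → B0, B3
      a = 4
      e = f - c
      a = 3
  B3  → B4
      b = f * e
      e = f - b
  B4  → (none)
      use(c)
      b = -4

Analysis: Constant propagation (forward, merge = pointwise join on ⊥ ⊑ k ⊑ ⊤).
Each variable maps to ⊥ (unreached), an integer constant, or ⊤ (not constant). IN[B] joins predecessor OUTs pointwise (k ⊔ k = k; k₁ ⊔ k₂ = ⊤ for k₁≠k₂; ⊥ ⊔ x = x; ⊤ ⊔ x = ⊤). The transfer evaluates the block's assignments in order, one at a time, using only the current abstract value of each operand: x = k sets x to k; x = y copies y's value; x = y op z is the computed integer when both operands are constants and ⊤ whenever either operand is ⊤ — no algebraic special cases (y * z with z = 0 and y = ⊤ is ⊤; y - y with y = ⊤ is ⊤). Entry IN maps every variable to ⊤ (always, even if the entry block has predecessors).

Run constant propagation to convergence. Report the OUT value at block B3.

Fixpoint table:
  B0: | IN=(all ⊤) | OUT={a:5; rest ⊤}
  B1: | IN={a:5; rest ⊤} | OUT={a:5, e:0; rest ⊤}
  B2: | IN={a:5, e:0; rest ⊤} | OUT={a:3; rest ⊤}
  B3: | IN={a:3; rest ⊤} | OUT={a:3; rest ⊤}
  B4: | IN=(all ⊤) | OUT={b:-4; rest ⊤}

Merge at B3: IN[B3] = OUT[B2] = {a: 3, b: ⊤, c: ⊤, d: ⊤, e: ⊤, f: ⊤}
Applying B3's transfer function to that IN value gives OUT[B3] (row B3 above).

Answer: {a: 3, b: ⊤, c: ⊤, d: ⊤, e: ⊤, f: ⊤}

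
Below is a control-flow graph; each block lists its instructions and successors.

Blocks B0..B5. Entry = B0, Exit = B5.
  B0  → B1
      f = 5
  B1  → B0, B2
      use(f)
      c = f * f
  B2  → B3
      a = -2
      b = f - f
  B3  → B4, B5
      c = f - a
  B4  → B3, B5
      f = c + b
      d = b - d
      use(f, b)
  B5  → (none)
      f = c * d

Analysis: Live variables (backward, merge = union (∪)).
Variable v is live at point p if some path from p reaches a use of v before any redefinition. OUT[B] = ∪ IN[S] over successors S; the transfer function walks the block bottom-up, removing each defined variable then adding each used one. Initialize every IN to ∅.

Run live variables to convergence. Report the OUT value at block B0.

Converged values:
  B0:  IN={d}  OUT={d, f}
  B1:  IN={d, f}  OUT={d, f}
  B2:  IN={d, f}  OUT={a, b, d, f}
  B3:  IN={a, b, d, f}  OUT={a, b, c, d}
  B4:  IN={a, b, c, d}  OUT={a, b, c, d, f}
  B5:  IN={c, d}  OUT={}

Merge at B0: OUT[B0] = IN[B1] = {d, f}

Answer: {d, f}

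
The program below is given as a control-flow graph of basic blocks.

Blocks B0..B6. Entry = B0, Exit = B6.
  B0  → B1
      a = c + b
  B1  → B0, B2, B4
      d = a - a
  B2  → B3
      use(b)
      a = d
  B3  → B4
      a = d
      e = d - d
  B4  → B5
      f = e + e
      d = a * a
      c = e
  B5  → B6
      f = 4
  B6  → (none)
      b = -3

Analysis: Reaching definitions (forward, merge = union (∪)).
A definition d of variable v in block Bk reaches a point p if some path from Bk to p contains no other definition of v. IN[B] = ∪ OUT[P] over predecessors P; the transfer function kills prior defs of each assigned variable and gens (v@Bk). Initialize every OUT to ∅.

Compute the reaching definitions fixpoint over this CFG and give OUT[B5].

Answer: {a@B0, a@B3, c@B4, d@B4, e@B3, f@B5}

Working:
Per-block solution:
  B0:  IN={a@B0, d@B1}  OUT={a@B0, d@B1}
  B1:  IN={a@B0, d@B1}  OUT={a@B0, d@B1}
  B2:  IN={a@B0, d@B1}  OUT={a@B2, d@B1}
  B3:  IN={a@B2, d@B1}  OUT={a@B3, d@B1, e@B3}
  B4:  IN={a@B0, a@B3, d@B1, e@B3}  OUT={a@B0, a@B3, c@B4, d@B4, e@B3, f@B4}
  B5:  IN={a@B0, a@B3, c@B4, d@B4, e@B3, f@B4}  OUT={a@B0, a@B3, c@B4, d@B4, e@B3, f@B5}
  B6:  IN={a@B0, a@B3, c@B4, d@B4, e@B3, f@B5}  OUT={a@B0, a@B3, b@B6, c@B4, d@B4, e@B3, f@B5}

Merge at B5: IN[B5] = OUT[B4] = {a@B0, a@B3, c@B4, d@B4, e@B3, f@B4}
Applying B5's transfer function to that IN value gives OUT[B5] (row B5 above).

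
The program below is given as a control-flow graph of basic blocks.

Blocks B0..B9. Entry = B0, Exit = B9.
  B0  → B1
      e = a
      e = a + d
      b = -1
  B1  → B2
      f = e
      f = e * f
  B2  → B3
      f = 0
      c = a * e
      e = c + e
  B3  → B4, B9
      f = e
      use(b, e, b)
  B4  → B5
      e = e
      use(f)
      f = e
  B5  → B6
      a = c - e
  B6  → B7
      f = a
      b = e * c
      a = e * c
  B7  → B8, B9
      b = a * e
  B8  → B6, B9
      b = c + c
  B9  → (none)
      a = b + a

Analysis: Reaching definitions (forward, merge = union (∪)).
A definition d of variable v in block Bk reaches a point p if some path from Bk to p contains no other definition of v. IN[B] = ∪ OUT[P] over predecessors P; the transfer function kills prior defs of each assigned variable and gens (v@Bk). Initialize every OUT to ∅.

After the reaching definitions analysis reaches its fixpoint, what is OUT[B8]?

Fixpoint table:
  B0: | IN={} | OUT={b@B0, e@B0}
  B1: | IN={b@B0, e@B0} | OUT={b@B0, e@B0, f@B1}
  B2: | IN={b@B0, e@B0, f@B1} | OUT={b@B0, c@B2, e@B2, f@B2}
  B3: | IN={b@B0, c@B2, e@B2, f@B2} | OUT={b@B0, c@B2, e@B2, f@B3}
  B4: | IN={b@B0, c@B2, e@B2, f@B3} | OUT={b@B0, c@B2, e@B4, f@B4}
  B5: | IN={b@B0, c@B2, e@B4, f@B4} | OUT={a@B5, b@B0, c@B2, e@B4, f@B4}
  B6: | IN={a@B5, a@B6, b@B0, b@B8, c@B2, e@B4, f@B4, f@B6} | OUT={a@B6, b@B6, c@B2, e@B4, f@B6}
  B7: | IN={a@B6, b@B6, c@B2, e@B4, f@B6} | OUT={a@B6, b@B7, c@B2, e@B4, f@B6}
  B8: | IN={a@B6, b@B7, c@B2, e@B4, f@B6} | OUT={a@B6, b@B8, c@B2, e@B4, f@B6}
  B9: | IN={a@B6, b@B0, b@B7, b@B8, c@B2, e@B2, e@B4, f@B3, f@B6} | OUT={a@B9, b@B0, b@B7, b@B8, c@B2, e@B2, e@B4, f@B3, f@B6}

Merge at B8: IN[B8] = OUT[B7] = {a@B6, b@B7, c@B2, e@B4, f@B6}
Applying B8's transfer function to that IN value gives OUT[B8] (row B8 above).

Answer: {a@B6, b@B8, c@B2, e@B4, f@B6}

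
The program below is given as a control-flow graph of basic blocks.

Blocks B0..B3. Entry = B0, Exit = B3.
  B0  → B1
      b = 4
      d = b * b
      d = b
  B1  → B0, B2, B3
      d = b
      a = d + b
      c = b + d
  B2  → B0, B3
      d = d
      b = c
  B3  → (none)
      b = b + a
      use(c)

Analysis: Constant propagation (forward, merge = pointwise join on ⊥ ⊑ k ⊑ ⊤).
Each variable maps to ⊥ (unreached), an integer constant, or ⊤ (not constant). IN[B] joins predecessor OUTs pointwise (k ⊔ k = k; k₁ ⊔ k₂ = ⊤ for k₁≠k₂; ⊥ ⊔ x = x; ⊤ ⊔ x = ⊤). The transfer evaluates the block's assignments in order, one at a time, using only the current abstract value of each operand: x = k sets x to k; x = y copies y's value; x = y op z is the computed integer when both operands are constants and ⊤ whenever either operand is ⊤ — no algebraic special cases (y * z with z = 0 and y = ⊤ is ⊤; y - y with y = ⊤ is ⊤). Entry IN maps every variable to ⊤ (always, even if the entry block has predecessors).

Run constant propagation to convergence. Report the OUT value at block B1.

Fixpoint table:
  B0:   IN=(all ⊤)   OUT={b:4, d:4; rest ⊤}
  B1:   IN={b:4, d:4; rest ⊤}   OUT={a:8, b:4, c:8, d:4; rest ⊤}
  B2:   IN={a:8, b:4, c:8, d:4; rest ⊤}   OUT={a:8, b:8, c:8, d:4; rest ⊤}
  B3:   IN={a:8, c:8, d:4; rest ⊤}   OUT={a:8, c:8, d:4; rest ⊤}

Merge at B1: IN[B1] = OUT[B0] = {a: ⊤, b: 4, c: ⊤, d: 4, e: ⊤, f: ⊤}
Applying B1's transfer function to that IN value gives OUT[B1] (row B1 above).

Answer: {a: 8, b: 4, c: 8, d: 4, e: ⊤, f: ⊤}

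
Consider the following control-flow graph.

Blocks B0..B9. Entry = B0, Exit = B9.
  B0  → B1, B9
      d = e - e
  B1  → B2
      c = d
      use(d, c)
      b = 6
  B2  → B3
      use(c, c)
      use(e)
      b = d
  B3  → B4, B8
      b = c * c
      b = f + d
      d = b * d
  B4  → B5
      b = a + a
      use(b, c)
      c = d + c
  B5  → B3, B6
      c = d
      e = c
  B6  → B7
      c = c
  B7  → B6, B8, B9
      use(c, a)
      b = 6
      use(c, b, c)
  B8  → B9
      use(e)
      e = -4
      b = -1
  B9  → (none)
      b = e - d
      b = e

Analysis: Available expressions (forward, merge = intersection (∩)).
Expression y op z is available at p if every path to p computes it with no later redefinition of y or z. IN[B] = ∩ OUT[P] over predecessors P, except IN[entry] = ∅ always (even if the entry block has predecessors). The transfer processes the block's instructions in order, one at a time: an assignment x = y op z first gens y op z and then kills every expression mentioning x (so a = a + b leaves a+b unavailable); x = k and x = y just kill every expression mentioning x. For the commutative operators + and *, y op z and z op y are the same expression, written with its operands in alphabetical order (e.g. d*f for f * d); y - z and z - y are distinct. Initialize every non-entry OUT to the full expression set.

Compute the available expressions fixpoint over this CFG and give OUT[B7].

Fixpoint table:
  B0: | IN={} | OUT={e-e}
  B1: | IN={e-e} | OUT={e-e}
  B2: | IN={e-e} | OUT={e-e}
  B3: | IN={} | OUT={c*c}
  B4: | IN={c*c} | OUT={a+a}
  B5: | IN={a+a} | OUT={a+a}
  B6: | IN={a+a} | OUT={a+a}
  B7: | IN={a+a} | OUT={a+a}
  B8: | IN={} | OUT={}
  B9: | IN={} | OUT={e-d}

Merge at B7: IN[B7] = OUT[B6] = {a+a}
Applying B7's transfer function to that IN value gives OUT[B7] (row B7 above).

Answer: {a+a}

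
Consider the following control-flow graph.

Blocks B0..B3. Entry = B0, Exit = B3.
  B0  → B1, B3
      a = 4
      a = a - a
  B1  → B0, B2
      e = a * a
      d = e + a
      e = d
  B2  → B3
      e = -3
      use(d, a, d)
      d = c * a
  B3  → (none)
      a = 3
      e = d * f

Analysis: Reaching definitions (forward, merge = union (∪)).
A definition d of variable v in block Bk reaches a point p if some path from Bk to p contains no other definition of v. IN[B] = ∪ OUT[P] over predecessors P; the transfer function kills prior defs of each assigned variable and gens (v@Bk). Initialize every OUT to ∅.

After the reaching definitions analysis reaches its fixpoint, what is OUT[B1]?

Answer: {a@B0, d@B1, e@B1}

Working:
Fixpoint table:
  B0:  IN={a@B0, d@B1, e@B1}  OUT={a@B0, d@B1, e@B1}
  B1:  IN={a@B0, d@B1, e@B1}  OUT={a@B0, d@B1, e@B1}
  B2:  IN={a@B0, d@B1, e@B1}  OUT={a@B0, d@B2, e@B2}
  B3:  IN={a@B0, d@B1, d@B2, e@B1, e@B2}  OUT={a@B3, d@B1, d@B2, e@B3}

Merge at B1: IN[B1] = OUT[B0] = {a@B0, d@B1, e@B1}
Applying B1's transfer function to that IN value gives OUT[B1] (row B1 above).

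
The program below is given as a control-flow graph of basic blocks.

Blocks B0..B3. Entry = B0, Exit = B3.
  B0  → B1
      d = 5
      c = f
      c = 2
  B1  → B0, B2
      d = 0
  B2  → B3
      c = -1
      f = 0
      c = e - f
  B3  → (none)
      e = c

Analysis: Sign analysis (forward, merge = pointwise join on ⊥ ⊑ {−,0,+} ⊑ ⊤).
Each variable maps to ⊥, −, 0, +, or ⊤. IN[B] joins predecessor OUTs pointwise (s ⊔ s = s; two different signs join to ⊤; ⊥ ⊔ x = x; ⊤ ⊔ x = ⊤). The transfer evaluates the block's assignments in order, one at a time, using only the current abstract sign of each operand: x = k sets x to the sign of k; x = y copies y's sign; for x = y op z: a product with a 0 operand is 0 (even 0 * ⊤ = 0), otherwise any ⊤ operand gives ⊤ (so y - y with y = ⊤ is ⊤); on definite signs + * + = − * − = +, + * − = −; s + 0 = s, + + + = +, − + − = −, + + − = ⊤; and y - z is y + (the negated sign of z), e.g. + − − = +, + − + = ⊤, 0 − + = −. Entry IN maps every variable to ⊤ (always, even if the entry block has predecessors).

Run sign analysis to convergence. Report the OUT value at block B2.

Fixpoint table:
  B0:   IN=(all ⊤)   OUT={c:+, d:+; rest ⊤}
  B1:   IN={c:+, d:+; rest ⊤}   OUT={c:+, d:0; rest ⊤}
  B2:   IN={c:+, d:0; rest ⊤}   OUT={d:0, f:0; rest ⊤}
  B3:   IN={d:0, f:0; rest ⊤}   OUT={d:0, f:0; rest ⊤}

Merge at B2: IN[B2] = OUT[B1] = {a: ⊤, b: ⊤, c: +, d: 0, e: ⊤, f: ⊤}
Applying B2's transfer function to that IN value gives OUT[B2] (row B2 above).

Answer: {a: ⊤, b: ⊤, c: ⊤, d: 0, e: ⊤, f: 0}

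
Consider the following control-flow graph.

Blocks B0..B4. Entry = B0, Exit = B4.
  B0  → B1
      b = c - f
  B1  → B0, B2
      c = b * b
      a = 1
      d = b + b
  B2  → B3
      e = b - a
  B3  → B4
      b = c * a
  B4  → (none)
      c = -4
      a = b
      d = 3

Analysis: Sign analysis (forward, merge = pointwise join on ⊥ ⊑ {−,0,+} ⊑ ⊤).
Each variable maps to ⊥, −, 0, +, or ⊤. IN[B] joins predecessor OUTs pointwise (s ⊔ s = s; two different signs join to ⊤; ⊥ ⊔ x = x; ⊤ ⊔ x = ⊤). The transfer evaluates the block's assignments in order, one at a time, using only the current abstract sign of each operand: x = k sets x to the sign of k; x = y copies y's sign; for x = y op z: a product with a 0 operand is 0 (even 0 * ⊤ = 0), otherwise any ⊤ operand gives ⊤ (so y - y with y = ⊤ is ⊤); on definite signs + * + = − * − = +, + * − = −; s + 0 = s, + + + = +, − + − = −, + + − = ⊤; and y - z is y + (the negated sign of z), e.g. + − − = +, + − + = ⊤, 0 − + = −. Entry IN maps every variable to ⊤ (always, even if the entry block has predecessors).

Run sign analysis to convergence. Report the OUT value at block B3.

Answer: {a: +, b: ⊤, c: ⊤, d: ⊤, e: ⊤, f: ⊤}

Trace:
Per-block solution:
  B0:   IN=(all ⊤)   OUT=(all ⊤)
  B1:   IN=(all ⊤)   OUT={a:+; rest ⊤}
  B2:   IN={a:+; rest ⊤}   OUT={a:+; rest ⊤}
  B3:   IN={a:+; rest ⊤}   OUT={a:+; rest ⊤}
  B4:   IN={a:+; rest ⊤}   OUT={c:-, d:+; rest ⊤}

Merge at B3: IN[B3] = OUT[B2] = {a: +, b: ⊤, c: ⊤, d: ⊤, e: ⊤, f: ⊤}
Applying B3's transfer function to that IN value gives OUT[B3] (row B3 above).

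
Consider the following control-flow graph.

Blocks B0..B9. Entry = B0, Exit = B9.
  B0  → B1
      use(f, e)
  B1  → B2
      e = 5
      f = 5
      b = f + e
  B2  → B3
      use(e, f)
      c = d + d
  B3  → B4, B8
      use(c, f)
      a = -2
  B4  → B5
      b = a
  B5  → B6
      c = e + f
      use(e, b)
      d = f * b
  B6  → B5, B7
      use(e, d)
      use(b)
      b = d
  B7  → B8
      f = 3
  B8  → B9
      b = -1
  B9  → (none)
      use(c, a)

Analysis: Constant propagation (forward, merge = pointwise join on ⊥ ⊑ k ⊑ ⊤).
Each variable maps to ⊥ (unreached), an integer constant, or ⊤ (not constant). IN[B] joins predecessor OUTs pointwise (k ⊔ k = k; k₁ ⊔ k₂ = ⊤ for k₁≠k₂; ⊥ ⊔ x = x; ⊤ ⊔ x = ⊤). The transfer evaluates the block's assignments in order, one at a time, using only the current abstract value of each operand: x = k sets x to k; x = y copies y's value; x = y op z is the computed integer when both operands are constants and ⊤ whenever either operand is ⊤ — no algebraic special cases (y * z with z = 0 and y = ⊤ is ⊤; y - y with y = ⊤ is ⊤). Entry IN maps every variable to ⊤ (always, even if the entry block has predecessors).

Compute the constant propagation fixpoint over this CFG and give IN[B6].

Answer: {a: -2, b: ⊤, c: 10, d: ⊤, e: 5, f: 5}

Working:
Per-block solution:
  B0: | IN=(all ⊤) | OUT=(all ⊤)
  B1: | IN=(all ⊤) | OUT={b:10, e:5, f:5; rest ⊤}
  B2: | IN={b:10, e:5, f:5; rest ⊤} | OUT={b:10, e:5, f:5; rest ⊤}
  B3: | IN={b:10, e:5, f:5; rest ⊤} | OUT={a:-2, b:10, e:5, f:5; rest ⊤}
  B4: | IN={a:-2, b:10, e:5, f:5; rest ⊤} | OUT={a:-2, b:-2, e:5, f:5; rest ⊤}
  B5: | IN={a:-2, e:5, f:5; rest ⊤} | OUT={a:-2, c:10, e:5, f:5; rest ⊤}
  B6: | IN={a:-2, c:10, e:5, f:5; rest ⊤} | OUT={a:-2, c:10, e:5, f:5; rest ⊤}
  B7: | IN={a:-2, c:10, e:5, f:5; rest ⊤} | OUT={a:-2, c:10, e:5, f:3; rest ⊤}
  B8: | IN={a:-2, e:5; rest ⊤} | OUT={a:-2, b:-1, e:5; rest ⊤}
  B9: | IN={a:-2, b:-1, e:5; rest ⊤} | OUT={a:-2, b:-1, e:5; rest ⊤}

Merge at B6: IN[B6] = OUT[B5] = {a: -2, b: ⊤, c: 10, d: ⊤, e: 5, f: 5}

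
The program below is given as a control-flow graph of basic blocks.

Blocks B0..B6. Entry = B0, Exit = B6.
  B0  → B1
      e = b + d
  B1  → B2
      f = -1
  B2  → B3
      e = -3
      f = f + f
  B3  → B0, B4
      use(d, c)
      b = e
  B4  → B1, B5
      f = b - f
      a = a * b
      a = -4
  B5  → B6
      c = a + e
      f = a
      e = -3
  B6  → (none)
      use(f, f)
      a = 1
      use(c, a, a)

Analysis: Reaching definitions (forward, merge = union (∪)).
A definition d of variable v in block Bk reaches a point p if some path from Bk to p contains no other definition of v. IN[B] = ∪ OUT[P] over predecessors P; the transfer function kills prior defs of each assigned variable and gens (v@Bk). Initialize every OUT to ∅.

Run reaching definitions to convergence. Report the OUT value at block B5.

Answer: {a@B4, b@B3, c@B5, e@B5, f@B5}

Derivation:
Converged values:
  B0:  IN={a@B4, b@B3, e@B2, f@B2}  OUT={a@B4, b@B3, e@B0, f@B2}
  B1:  IN={a@B4, b@B3, e@B0, e@B2, f@B2, f@B4}  OUT={a@B4, b@B3, e@B0, e@B2, f@B1}
  B2:  IN={a@B4, b@B3, e@B0, e@B2, f@B1}  OUT={a@B4, b@B3, e@B2, f@B2}
  B3:  IN={a@B4, b@B3, e@B2, f@B2}  OUT={a@B4, b@B3, e@B2, f@B2}
  B4:  IN={a@B4, b@B3, e@B2, f@B2}  OUT={a@B4, b@B3, e@B2, f@B4}
  B5:  IN={a@B4, b@B3, e@B2, f@B4}  OUT={a@B4, b@B3, c@B5, e@B5, f@B5}
  B6:  IN={a@B4, b@B3, c@B5, e@B5, f@B5}  OUT={a@B6, b@B3, c@B5, e@B5, f@B5}

Merge at B5: IN[B5] = OUT[B4] = {a@B4, b@B3, e@B2, f@B4}
Applying B5's transfer function to that IN value gives OUT[B5] (row B5 above).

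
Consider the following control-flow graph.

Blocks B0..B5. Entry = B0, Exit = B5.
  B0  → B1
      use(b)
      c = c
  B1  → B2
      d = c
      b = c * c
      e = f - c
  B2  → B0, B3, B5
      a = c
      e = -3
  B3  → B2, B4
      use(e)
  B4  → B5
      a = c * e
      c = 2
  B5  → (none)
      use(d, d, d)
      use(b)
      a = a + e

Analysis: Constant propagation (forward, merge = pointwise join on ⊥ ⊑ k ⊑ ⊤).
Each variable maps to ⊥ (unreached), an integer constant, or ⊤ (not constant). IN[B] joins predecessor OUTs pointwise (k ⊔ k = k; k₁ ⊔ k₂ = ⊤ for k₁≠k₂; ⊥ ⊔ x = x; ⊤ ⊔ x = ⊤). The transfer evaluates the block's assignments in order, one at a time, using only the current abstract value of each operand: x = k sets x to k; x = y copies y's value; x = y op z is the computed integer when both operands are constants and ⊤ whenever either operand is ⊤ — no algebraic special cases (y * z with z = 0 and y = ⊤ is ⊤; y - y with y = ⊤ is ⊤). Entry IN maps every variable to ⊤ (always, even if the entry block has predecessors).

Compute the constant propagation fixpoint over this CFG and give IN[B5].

Fixpoint table:
  B0:  IN=(all ⊤)  OUT=(all ⊤)
  B1:  IN=(all ⊤)  OUT=(all ⊤)
  B2:  IN=(all ⊤)  OUT={e:-3; rest ⊤}
  B3:  IN={e:-3; rest ⊤}  OUT={e:-3; rest ⊤}
  B4:  IN={e:-3; rest ⊤}  OUT={c:2, e:-3; rest ⊤}
  B5:  IN={e:-3; rest ⊤}  OUT={e:-3; rest ⊤}

Merge at B5: IN[B5] = OUT[B2] ⊔ OUT[B4] = {a: ⊤, b: ⊤, c: ⊤, d: ⊤, e: -3, f: ⊤}

Answer: {a: ⊤, b: ⊤, c: ⊤, d: ⊤, e: -3, f: ⊤}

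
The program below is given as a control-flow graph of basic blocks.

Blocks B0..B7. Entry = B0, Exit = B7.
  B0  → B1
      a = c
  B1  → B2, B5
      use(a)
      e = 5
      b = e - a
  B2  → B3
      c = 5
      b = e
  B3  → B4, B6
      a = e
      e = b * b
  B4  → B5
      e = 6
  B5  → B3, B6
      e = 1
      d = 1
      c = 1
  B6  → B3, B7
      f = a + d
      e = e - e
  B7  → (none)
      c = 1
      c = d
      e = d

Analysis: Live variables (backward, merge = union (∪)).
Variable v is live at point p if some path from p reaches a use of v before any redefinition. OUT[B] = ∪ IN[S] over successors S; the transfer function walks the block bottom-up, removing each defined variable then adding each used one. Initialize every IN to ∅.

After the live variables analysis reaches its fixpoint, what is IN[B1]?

Fixpoint table:
  B0: | IN={c, d} | OUT={a, d}
  B1: | IN={a, d} | OUT={a, b, d, e}
  B2: | IN={d, e} | OUT={b, d, e}
  B3: | IN={b, d, e} | OUT={a, b, d, e}
  B4: | IN={a, b} | OUT={a, b}
  B5: | IN={a, b} | OUT={a, b, d, e}
  B6: | IN={a, b, d, e} | OUT={b, d, e}
  B7: | IN={d} | OUT={}

Merge at B1: OUT[B1] = IN[B2] ⊔ IN[B5] = {a, b, d, e}
Applying B1's transfer function to that OUT value gives IN[B1] (row B1 above).

Answer: {a, d}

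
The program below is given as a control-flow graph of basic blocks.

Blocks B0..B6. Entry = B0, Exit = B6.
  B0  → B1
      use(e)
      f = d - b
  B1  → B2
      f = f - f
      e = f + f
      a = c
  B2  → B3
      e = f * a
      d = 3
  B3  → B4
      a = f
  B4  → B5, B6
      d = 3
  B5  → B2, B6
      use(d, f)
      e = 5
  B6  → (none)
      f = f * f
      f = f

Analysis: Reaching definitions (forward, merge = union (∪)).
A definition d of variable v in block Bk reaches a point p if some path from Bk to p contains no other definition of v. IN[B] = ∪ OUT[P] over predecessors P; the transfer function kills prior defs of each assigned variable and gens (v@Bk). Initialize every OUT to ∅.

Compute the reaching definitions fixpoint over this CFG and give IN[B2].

Per-block solution:
  B0: | IN={} | OUT={f@B0}
  B1: | IN={f@B0} | OUT={a@B1, e@B1, f@B1}
  B2: | IN={a@B1, a@B3, d@B4, e@B1, e@B5, f@B1} | OUT={a@B1, a@B3, d@B2, e@B2, f@B1}
  B3: | IN={a@B1, a@B3, d@B2, e@B2, f@B1} | OUT={a@B3, d@B2, e@B2, f@B1}
  B4: | IN={a@B3, d@B2, e@B2, f@B1} | OUT={a@B3, d@B4, e@B2, f@B1}
  B5: | IN={a@B3, d@B4, e@B2, f@B1} | OUT={a@B3, d@B4, e@B5, f@B1}
  B6: | IN={a@B3, d@B4, e@B2, e@B5, f@B1} | OUT={a@B3, d@B4, e@B2, e@B5, f@B6}

Merge at B2: IN[B2] = OUT[B1] ⊔ OUT[B5] = {a@B1, a@B3, d@B4, e@B1, e@B5, f@B1}

Answer: {a@B1, a@B3, d@B4, e@B1, e@B5, f@B1}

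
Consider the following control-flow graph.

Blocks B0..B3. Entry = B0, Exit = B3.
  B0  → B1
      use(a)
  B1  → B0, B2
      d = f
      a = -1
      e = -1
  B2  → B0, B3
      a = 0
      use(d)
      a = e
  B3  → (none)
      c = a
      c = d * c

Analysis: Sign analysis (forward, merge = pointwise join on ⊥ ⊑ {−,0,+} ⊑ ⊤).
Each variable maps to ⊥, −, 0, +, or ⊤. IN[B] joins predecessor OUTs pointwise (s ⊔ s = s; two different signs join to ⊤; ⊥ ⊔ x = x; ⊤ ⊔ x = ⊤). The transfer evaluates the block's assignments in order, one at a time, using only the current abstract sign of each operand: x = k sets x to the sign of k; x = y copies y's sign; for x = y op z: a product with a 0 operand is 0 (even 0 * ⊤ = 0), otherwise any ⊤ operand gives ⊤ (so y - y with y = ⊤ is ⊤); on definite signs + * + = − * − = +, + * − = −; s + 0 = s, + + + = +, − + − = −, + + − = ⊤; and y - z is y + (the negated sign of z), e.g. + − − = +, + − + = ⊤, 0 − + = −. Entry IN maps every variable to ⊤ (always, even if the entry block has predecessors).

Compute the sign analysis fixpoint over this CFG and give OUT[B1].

Answer: {a: -, b: ⊤, c: ⊤, d: ⊤, e: -, f: ⊤}

Working:
Per-block solution:
  B0:  IN=(all ⊤)  OUT=(all ⊤)
  B1:  IN=(all ⊤)  OUT={a:-, e:-; rest ⊤}
  B2:  IN={a:-, e:-; rest ⊤}  OUT={a:-, e:-; rest ⊤}
  B3:  IN={a:-, e:-; rest ⊤}  OUT={a:-, e:-; rest ⊤}

Merge at B1: IN[B1] = OUT[B0] = {a: ⊤, b: ⊤, c: ⊤, d: ⊤, e: ⊤, f: ⊤}
Applying B1's transfer function to that IN value gives OUT[B1] (row B1 above).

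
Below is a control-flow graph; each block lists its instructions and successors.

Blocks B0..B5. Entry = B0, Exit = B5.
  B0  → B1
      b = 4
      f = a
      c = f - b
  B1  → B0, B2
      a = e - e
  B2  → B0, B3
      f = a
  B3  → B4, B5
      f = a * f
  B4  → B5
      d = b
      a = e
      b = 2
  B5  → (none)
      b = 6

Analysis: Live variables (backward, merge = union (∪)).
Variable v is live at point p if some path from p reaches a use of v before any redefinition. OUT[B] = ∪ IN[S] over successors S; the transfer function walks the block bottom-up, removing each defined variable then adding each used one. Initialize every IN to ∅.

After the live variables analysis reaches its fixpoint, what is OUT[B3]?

Fixpoint table:
  B0: | IN={a, e} | OUT={b, e}
  B1: | IN={b, e} | OUT={a, b, e}
  B2: | IN={a, b, e} | OUT={a, b, e, f}
  B3: | IN={a, b, e, f} | OUT={b, e}
  B4: | IN={b, e} | OUT={}
  B5: | IN={} | OUT={}

Merge at B3: OUT[B3] = IN[B4] ⊔ IN[B5] = {b, e}

Answer: {b, e}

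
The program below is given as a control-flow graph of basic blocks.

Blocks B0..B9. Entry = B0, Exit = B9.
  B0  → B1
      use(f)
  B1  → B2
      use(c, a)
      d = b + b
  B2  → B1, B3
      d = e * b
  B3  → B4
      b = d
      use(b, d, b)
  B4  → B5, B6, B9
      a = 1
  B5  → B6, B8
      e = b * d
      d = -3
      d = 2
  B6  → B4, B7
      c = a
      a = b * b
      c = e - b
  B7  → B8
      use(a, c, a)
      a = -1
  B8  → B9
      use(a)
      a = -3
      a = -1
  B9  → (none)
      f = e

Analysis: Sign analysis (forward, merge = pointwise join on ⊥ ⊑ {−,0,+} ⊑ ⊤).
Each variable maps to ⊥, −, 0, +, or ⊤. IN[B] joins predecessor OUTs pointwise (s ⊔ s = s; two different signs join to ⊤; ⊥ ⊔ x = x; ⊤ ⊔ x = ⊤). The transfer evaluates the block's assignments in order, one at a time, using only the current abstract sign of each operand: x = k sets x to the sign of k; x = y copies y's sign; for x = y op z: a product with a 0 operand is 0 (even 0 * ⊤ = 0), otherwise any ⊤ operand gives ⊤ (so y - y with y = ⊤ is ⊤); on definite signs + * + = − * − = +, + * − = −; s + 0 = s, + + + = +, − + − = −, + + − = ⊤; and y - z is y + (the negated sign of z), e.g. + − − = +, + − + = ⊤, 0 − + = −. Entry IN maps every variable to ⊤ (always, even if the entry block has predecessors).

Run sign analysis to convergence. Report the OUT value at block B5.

Answer: {a: +, b: ⊤, c: ⊤, d: +, e: ⊤, f: ⊤}

Working:
Per-block solution:
  B0:   IN=(all ⊤)   OUT=(all ⊤)
  B1:   IN=(all ⊤)   OUT=(all ⊤)
  B2:   IN=(all ⊤)   OUT=(all ⊤)
  B3:   IN=(all ⊤)   OUT=(all ⊤)
  B4:   IN=(all ⊤)   OUT={a:+; rest ⊤}
  B5:   IN={a:+; rest ⊤}   OUT={a:+, d:+; rest ⊤}
  B6:   IN={a:+; rest ⊤}   OUT=(all ⊤)
  B7:   IN=(all ⊤)   OUT={a:-; rest ⊤}
  B8:   IN=(all ⊤)   OUT={a:-; rest ⊤}
  B9:   IN=(all ⊤)   OUT=(all ⊤)

Merge at B5: IN[B5] = OUT[B4] = {a: +, b: ⊤, c: ⊤, d: ⊤, e: ⊤, f: ⊤}
Applying B5's transfer function to that IN value gives OUT[B5] (row B5 above).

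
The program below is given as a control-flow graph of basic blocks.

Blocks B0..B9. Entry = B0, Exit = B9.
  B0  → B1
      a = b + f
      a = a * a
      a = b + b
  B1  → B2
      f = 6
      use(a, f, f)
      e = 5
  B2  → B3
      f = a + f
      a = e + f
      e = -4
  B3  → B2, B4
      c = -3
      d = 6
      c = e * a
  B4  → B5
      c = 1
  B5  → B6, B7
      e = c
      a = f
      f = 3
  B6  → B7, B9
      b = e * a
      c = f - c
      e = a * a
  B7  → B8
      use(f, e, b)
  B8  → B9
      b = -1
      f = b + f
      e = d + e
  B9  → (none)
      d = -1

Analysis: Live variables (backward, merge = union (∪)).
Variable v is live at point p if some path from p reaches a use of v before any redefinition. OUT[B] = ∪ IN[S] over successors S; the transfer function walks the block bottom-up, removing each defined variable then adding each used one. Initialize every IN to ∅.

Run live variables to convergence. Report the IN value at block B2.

Answer: {a, b, e, f}

Derivation:
Converged values:
  B0:   IN={b, f}   OUT={a, b}
  B1:   IN={a, b}   OUT={a, b, e, f}
  B2:   IN={a, b, e, f}   OUT={a, b, e, f}
  B3:   IN={a, b, e, f}   OUT={a, b, d, e, f}
  B4:   IN={b, d, f}   OUT={b, c, d, f}
  B5:   IN={b, c, d, f}   OUT={a, b, c, d, e, f}
  B6:   IN={a, c, d, e, f}   OUT={b, d, e, f}
  B7:   IN={b, d, e, f}   OUT={d, e, f}
  B8:   IN={d, e, f}   OUT={}
  B9:   IN={}   OUT={}

Merge at B2: OUT[B2] = IN[B3] = {a, b, e, f}
Applying B2's transfer function to that OUT value gives IN[B2] (row B2 above).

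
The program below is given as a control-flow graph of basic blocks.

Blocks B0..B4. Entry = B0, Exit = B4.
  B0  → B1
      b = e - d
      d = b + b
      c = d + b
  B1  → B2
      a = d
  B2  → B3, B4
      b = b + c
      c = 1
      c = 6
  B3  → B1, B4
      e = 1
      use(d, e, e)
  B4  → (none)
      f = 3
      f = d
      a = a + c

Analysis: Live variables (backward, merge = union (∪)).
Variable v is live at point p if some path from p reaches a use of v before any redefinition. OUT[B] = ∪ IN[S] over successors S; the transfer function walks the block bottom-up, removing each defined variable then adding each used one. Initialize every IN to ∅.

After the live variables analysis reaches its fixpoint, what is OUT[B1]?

Converged values:
  B0:  IN={d, e}  OUT={b, c, d}
  B1:  IN={b, c, d}  OUT={a, b, c, d}
  B2:  IN={a, b, c, d}  OUT={a, b, c, d}
  B3:  IN={a, b, c, d}  OUT={a, b, c, d}
  B4:  IN={a, c, d}  OUT={}

Merge at B1: OUT[B1] = IN[B2] = {a, b, c, d}

Answer: {a, b, c, d}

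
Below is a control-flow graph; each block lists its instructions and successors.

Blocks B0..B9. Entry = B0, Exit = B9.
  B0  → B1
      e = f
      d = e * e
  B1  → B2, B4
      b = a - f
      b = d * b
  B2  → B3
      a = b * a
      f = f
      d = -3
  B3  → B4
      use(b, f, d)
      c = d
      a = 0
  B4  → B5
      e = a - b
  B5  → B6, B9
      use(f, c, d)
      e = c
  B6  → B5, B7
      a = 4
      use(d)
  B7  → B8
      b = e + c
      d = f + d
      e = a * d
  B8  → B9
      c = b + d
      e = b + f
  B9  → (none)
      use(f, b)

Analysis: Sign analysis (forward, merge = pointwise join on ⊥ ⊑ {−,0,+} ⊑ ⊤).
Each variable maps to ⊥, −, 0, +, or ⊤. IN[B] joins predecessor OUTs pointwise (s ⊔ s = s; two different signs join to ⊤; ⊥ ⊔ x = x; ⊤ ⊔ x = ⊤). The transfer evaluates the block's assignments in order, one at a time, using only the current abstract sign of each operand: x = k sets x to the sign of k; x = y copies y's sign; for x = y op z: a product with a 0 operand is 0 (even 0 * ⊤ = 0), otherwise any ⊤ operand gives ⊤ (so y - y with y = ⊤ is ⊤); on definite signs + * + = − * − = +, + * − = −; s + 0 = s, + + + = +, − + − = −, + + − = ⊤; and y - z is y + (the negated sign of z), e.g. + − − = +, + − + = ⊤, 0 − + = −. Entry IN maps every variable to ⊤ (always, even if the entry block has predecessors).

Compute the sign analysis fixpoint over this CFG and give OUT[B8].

Per-block solution:
  B0:   IN=(all ⊤)   OUT=(all ⊤)
  B1:   IN=(all ⊤)   OUT=(all ⊤)
  B2:   IN=(all ⊤)   OUT={d:-; rest ⊤}
  B3:   IN={d:-; rest ⊤}   OUT={a:0, c:-, d:-; rest ⊤}
  B4:   IN=(all ⊤)   OUT=(all ⊤)
  B5:   IN=(all ⊤)   OUT=(all ⊤)
  B6:   IN=(all ⊤)   OUT={a:+; rest ⊤}
  B7:   IN={a:+; rest ⊤}   OUT={a:+; rest ⊤}
  B8:   IN={a:+; rest ⊤}   OUT={a:+; rest ⊤}
  B9:   IN=(all ⊤)   OUT=(all ⊤)

Merge at B8: IN[B8] = OUT[B7] = {a: +, b: ⊤, c: ⊤, d: ⊤, e: ⊤, f: ⊤}
Applying B8's transfer function to that IN value gives OUT[B8] (row B8 above).

Answer: {a: +, b: ⊤, c: ⊤, d: ⊤, e: ⊤, f: ⊤}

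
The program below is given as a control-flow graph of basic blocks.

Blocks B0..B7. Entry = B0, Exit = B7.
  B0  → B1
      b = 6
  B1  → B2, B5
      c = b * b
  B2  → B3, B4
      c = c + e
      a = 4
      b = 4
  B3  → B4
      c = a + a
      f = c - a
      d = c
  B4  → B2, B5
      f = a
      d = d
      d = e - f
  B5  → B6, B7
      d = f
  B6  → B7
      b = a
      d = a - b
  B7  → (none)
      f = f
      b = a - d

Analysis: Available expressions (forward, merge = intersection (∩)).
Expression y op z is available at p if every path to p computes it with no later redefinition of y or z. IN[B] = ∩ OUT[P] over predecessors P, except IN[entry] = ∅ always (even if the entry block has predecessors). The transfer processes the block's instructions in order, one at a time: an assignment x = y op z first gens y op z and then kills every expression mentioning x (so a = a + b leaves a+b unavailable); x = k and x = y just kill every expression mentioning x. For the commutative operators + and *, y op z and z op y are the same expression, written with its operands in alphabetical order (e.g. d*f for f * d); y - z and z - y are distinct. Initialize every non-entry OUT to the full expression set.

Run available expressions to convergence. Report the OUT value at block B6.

Answer: {a-b}

Derivation:
Fixpoint table:
  B0: | IN={} | OUT={}
  B1: | IN={} | OUT={b*b}
  B2: | IN={} | OUT={}
  B3: | IN={} | OUT={a+a, c-a}
  B4: | IN={} | OUT={e-f}
  B5: | IN={} | OUT={}
  B6: | IN={} | OUT={a-b}
  B7: | IN={} | OUT={a-d}

Merge at B6: IN[B6] = OUT[B5] = {}
Applying B6's transfer function to that IN value gives OUT[B6] (row B6 above).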